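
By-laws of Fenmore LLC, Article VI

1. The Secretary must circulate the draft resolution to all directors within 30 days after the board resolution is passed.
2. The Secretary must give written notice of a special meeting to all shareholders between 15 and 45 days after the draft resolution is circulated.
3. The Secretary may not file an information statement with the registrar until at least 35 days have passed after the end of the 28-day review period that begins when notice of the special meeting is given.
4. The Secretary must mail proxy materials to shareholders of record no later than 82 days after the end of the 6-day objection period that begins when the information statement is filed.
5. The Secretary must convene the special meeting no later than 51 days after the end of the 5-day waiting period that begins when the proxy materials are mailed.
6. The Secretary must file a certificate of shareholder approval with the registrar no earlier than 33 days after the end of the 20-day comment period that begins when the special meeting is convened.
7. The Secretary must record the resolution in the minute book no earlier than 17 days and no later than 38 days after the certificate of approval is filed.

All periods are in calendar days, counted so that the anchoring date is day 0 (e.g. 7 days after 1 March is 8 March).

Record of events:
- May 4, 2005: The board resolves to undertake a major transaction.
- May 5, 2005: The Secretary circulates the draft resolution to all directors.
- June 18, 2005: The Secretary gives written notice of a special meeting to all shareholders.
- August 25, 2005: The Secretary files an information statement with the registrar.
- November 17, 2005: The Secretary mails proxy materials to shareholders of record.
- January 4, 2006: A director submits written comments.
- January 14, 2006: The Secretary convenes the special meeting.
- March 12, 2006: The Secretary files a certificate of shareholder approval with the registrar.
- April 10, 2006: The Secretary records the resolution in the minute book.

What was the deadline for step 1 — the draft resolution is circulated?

Step 1 runs from May 4, 2005, when the board resolution is passed. 30 days after May 4, 2005 is June 3, 2005.

June 3, 2005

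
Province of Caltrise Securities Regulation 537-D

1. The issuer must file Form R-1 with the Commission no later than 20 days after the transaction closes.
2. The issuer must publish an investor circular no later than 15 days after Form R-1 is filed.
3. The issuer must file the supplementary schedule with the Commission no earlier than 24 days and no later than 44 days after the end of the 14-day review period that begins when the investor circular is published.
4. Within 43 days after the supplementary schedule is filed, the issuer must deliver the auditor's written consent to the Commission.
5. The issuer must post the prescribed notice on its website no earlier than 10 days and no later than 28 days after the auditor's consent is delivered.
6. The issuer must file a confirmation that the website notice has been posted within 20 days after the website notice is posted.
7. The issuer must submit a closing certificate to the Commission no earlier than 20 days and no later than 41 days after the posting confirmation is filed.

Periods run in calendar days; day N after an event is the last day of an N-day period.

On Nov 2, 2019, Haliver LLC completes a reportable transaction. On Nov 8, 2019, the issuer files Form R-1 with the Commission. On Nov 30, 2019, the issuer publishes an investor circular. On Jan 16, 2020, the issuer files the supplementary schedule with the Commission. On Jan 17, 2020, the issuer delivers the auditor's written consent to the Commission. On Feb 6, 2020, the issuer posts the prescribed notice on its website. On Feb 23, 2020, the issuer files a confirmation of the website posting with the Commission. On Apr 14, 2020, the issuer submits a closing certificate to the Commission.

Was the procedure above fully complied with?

(1) due by Nov 2, 2019 + 20 days = Nov 22, 2019; Nov 8, 2019 is within that limit.
(2) due by Nov 8, 2019 + 15 days = Nov 23, 2019; done Nov 30, 2019 — 7 days late.
The procedure was therefore not followed at step 2.

No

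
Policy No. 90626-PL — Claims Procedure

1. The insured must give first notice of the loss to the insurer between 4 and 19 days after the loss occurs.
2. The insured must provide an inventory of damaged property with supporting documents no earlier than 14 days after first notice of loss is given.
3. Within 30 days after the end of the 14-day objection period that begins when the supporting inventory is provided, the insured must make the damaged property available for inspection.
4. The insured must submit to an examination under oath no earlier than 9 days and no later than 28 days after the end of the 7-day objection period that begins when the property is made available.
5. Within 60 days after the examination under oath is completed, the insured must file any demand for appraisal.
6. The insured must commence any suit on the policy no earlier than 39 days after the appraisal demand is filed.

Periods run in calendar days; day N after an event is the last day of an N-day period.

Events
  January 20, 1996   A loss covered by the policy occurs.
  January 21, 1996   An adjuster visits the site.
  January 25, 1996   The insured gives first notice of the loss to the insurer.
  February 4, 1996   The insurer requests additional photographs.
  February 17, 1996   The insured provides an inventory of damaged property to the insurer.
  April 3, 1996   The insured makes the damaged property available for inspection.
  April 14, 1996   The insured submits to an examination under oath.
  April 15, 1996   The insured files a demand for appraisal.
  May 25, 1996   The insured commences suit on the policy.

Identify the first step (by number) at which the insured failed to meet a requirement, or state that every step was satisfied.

Step 3

Step 1 — 4 and 19 days from January 20, 1996 (when the loss occurs) are January 24, 1996 and February 8, 1996 respectively; January 25, 1996 falls inside that range.
Step 2 — must wait 14 days from January 25, 1996 (when first notice of loss is given), so not before February 8, 1996; February 17, 1996 is on or after that date.
Step 3 — counting 30 days from March 2, 1996 (end of the 14-day objection period, which began when the supporting inventory is provided on February 17, 1996) gives a deadline of April 1, 1996; April 3, 1996 misses that deadline by 2 days.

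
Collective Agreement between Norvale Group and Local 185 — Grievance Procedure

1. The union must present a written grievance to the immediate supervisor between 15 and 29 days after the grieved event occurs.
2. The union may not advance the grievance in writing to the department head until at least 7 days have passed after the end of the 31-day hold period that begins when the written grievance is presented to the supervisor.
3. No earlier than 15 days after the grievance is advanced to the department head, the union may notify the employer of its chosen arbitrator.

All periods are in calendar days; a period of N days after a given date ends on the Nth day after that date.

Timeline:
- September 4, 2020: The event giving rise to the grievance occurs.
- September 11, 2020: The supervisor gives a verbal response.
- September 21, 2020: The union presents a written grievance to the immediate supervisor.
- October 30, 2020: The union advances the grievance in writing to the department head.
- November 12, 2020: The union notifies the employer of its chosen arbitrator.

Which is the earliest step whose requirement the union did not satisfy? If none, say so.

(1) the permitted window runs from September 4, 2020 + 15 = September 19, 2020 to September 4, 2020 + 29 = October 3, 2020; done September 21, 2020, which is between those dates.
(2) permitted from October 22, 2020 + 7 days = October 29, 2020 onward; done October 30, 2020 — permitted.
(3) permitted from October 30, 2020 + 15 days = November 14, 2020 onward; done November 12, 2020 — 2 days too early.

Step 3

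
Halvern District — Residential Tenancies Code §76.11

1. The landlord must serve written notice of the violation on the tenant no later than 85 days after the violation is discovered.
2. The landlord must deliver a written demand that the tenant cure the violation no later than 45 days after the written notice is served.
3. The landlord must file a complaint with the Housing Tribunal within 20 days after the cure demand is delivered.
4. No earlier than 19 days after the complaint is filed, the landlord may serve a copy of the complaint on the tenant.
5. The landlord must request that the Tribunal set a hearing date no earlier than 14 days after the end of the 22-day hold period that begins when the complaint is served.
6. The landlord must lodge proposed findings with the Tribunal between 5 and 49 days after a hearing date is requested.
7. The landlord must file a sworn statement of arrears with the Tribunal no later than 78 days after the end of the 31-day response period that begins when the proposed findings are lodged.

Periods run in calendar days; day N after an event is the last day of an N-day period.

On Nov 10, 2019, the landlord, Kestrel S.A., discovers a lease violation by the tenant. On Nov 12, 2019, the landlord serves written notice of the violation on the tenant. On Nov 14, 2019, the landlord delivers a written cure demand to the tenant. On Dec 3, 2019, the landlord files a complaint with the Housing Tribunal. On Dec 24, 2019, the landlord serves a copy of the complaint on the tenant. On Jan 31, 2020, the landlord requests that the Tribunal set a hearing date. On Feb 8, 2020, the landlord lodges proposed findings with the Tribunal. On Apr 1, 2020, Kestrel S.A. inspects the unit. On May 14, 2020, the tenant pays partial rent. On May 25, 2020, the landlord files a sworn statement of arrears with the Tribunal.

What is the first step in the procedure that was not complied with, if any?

Step 1: 85 days after Nov 10, 2019 (when the violation is discovered) is Feb 3, 2020; Nov 12, 2019 is within that limit.
Step 2: 45 days after Nov 12, 2019 (when the written notice is served) is Dec 27, 2019; completed Nov 14, 2019, before the deadline.
Step 3: 20 days after Nov 14, 2019 (when the cure demand is delivered) is Dec 4, 2019; Dec 3, 2019 is within that limit.
Step 4: the earliest permitted date is 19 days after Dec 3, 2019 (when the complaint is filed), i.e. Dec 22, 2019; Dec 24, 2019 is on or after that date.
Step 5: the earliest permitted date is 14 days after Jan 15, 2020 (end of the 22-day hold period, which began when the complaint is served on Dec 24, 2019), i.e. Jan 29, 2020; Jan 31, 2020 is on or after that date.
Step 6: the window is 5–49 days after Jan 31, 2020 (when a hearing date is requested), so Feb 5, 2020 through Mar 20, 2020; done Feb 8, 2020, which is between those dates.
Step 7: 78 days after Mar 10, 2020 (end of the 31-day response period, which began when the proposed findings are lodged on Feb 8, 2020) is May 27, 2020; May 25, 2020 is within that limit.

None — every step was satisfied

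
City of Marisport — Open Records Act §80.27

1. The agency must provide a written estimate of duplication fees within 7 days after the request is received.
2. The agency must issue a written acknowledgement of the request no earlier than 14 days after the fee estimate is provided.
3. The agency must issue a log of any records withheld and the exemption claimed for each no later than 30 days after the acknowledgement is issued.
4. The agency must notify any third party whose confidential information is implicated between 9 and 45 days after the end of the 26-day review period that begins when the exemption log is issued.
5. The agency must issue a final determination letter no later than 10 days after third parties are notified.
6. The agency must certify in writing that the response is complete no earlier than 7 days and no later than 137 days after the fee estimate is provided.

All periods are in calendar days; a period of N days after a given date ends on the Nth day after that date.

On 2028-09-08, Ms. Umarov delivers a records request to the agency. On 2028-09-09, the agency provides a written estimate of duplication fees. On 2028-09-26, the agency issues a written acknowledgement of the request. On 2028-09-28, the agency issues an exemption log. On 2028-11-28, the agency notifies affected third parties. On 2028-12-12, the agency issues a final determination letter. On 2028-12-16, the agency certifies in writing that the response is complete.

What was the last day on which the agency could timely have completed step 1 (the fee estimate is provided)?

Step 1 runs from 2028-09-08, when the request is received. 7 days after 2028-09-08 is 2028-09-15.

2028-09-15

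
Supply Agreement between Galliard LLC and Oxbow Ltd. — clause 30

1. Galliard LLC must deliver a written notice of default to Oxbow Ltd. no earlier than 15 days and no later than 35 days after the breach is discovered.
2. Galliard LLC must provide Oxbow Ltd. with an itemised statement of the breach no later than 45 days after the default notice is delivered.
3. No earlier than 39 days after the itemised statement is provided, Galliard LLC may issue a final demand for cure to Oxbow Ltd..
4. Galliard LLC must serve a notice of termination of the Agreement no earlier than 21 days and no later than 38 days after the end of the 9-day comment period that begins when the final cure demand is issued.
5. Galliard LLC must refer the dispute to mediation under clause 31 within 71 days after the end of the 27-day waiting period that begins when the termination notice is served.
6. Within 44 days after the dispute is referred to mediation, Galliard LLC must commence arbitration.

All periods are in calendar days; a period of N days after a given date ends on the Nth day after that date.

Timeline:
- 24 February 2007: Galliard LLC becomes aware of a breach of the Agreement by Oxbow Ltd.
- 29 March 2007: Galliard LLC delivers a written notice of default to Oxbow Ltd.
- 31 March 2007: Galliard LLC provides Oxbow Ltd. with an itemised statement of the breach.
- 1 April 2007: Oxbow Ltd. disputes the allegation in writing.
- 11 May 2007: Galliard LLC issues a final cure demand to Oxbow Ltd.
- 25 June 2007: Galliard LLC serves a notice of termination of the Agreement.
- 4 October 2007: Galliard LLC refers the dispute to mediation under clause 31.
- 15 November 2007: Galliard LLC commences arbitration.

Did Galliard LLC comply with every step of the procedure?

(1) the permitted window runs from 24 February 2007 + 15 = 11 March 2007 to 24 February 2007 + 35 = 31 March 2007; done 29 March 2007, which is between those dates.
(2) due by 29 March 2007 + 45 days = 13 May 2007; done 31 March 2007 — timely.
(3) permitted from 31 March 2007 + 39 days = 9 May 2007 onward; done 11 May 2007, after the minimum wait.
(4) the permitted window runs from 20 May 2007 + 21 = 10 June 2007 to 20 May 2007 + 38 = 27 June 2007; done 25 June 2007 — within the window.
(5) due by 22 July 2007 + 71 days = 1 October 2007; 4 October 2007 misses that deadline by 3 days.
Later steps need not be reached.

No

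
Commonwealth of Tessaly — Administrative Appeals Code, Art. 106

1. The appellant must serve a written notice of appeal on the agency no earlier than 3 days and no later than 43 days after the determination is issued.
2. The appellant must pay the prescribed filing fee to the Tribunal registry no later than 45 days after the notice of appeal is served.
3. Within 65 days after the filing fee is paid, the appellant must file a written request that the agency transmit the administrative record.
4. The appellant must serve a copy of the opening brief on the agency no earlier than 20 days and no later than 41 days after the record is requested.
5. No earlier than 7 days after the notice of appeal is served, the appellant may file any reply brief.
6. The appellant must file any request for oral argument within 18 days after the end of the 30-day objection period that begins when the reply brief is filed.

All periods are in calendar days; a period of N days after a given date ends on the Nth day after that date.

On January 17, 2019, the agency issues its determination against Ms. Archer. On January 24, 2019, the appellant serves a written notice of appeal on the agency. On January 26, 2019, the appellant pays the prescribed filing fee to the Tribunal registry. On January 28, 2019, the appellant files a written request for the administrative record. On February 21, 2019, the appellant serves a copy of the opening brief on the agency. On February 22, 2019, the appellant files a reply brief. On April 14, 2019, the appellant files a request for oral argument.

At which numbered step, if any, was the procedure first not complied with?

Step 1 — 3 and 43 days from January 17, 2019 (when the determination is issued) are January 20, 2019 and March 1, 2019 respectively; done January 24, 2019, which is between those dates.
Step 2 — counting 45 days from January 24, 2019 (when the notice of appeal is served) gives a deadline of March 10, 2019; January 26, 2019 is within that limit.
Step 3 — counting 65 days from January 26, 2019 (when the filing fee is paid) gives a deadline of April 1, 2019; January 28, 2019 is within that limit.
Step 4 — 20 and 41 days from January 28, 2019 (when the record is requested) are February 17, 2019 and March 10, 2019 respectively; done February 21, 2019, which is between those dates.
Step 5 — must wait 7 days from January 24, 2019 (when the notice of appeal is served), so not before January 31, 2019; February 22, 2019 is on or after that date.
Step 6 — counting 18 days from March 24, 2019 (end of the 30-day objection period, which began when the reply brief is filed on February 22, 2019) gives a deadline of April 11, 2019; April 14, 2019 misses that deadline by 3 days.
The procedure was therefore not followed at step 6.

Step 6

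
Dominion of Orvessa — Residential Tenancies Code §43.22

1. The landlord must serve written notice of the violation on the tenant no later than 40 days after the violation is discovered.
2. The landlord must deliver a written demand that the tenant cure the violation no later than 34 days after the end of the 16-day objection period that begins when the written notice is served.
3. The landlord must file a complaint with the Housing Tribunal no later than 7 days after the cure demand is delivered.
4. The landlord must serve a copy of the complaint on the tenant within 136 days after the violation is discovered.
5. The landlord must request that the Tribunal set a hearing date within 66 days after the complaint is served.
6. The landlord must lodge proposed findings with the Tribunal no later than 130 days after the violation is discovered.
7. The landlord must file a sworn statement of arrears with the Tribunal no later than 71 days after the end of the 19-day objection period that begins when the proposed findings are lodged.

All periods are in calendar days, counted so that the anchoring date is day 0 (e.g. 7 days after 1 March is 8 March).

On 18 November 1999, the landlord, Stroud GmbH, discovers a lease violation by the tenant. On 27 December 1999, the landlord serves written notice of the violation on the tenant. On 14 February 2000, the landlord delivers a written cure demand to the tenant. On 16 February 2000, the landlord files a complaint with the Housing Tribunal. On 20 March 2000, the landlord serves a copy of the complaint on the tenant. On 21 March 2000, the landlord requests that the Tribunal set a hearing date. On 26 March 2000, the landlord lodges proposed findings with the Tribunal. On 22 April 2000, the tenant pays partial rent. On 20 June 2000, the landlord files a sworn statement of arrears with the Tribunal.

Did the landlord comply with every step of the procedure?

(1) due by 18 November 1999 + 40 days = 28 December 1999; done 27 December 1999 — timely.
(2) due by 12 January 2000 + 34 days = 15 February 2000; 14 February 2000 is within that limit.
(3) due by 14 February 2000 + 7 days = 21 February 2000; 16 February 2000 is within that limit.
(4) due by 18 November 1999 + 136 days = 2 April 2000; done 20 March 2000 — timely.
(5) due by 20 March 2000 + 66 days = 25 May 2000; completed 21 March 2000, before the deadline.
(6) due by 18 November 1999 + 130 days = 27 March 2000; completed 26 March 2000, before the deadline.
(7) due by 14 April 2000 + 71 days = 24 June 2000; 20 June 2000 is within that limit.

Yes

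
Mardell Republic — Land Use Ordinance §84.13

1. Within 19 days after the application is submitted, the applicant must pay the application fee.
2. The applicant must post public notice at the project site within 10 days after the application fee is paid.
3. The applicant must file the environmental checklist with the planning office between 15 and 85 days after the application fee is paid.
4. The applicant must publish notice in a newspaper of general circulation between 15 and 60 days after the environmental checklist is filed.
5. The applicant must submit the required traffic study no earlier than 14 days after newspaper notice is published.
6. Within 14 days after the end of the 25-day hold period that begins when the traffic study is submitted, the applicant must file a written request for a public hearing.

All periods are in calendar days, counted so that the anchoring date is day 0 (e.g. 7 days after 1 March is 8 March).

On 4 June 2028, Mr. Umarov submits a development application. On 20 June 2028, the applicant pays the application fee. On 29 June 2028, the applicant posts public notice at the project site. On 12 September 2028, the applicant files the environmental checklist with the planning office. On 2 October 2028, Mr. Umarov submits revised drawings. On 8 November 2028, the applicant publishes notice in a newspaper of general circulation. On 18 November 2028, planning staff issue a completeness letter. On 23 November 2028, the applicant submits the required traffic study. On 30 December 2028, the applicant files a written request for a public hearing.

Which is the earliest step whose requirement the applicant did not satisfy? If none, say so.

Step 1 — counting 19 days from 4 June 2028 (when the application is submitted) gives a deadline of 23 June 2028; done 20 June 2028 — timely.
Step 2 — counting 10 days from 20 June 2028 (when the application fee is paid) gives a deadline of 30 June 2028; done 29 June 2028 — timely.
Step 3 — 15 and 85 days from 20 June 2028 (when the application fee is paid) are 5 July 2028 and 13 September 2028 respectively; done 12 September 2028, which is between those dates.
Step 4 — 15 and 60 days from 12 September 2028 (when the environmental checklist is filed) are 27 September 2028 and 11 November 2028 respectively; done 8 November 2028, which is between those dates.
Step 5 — must wait 14 days from 8 November 2028 (when newspaper notice is published), so not before 22 November 2028; done 23 November 2028, after the minimum wait.
Step 6 — counting 14 days from 18 December 2028 (end of the 25-day hold period, which began when the traffic study is submitted on 23 November 2028) gives a deadline of 1 January 2029; done 30 December 2028 — timely.

None — every step was satisfied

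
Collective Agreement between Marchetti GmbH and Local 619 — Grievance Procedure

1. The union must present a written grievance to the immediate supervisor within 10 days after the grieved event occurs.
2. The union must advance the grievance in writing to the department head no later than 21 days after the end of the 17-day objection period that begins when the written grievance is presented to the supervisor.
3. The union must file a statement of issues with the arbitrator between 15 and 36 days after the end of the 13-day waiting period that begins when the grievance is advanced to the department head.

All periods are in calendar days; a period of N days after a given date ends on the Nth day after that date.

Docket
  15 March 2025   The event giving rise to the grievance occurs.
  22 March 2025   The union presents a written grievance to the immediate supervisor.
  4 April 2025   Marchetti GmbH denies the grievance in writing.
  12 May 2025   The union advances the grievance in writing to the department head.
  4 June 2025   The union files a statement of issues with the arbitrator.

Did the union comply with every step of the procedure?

No

(1) due by 15 March 2025 + 10 days = 25 March 2025; done 22 March 2025 — timely.
(2) due by 8 April 2025 + 21 days = 29 April 2025; not done until 12 May 2025, 13 days after the deadline.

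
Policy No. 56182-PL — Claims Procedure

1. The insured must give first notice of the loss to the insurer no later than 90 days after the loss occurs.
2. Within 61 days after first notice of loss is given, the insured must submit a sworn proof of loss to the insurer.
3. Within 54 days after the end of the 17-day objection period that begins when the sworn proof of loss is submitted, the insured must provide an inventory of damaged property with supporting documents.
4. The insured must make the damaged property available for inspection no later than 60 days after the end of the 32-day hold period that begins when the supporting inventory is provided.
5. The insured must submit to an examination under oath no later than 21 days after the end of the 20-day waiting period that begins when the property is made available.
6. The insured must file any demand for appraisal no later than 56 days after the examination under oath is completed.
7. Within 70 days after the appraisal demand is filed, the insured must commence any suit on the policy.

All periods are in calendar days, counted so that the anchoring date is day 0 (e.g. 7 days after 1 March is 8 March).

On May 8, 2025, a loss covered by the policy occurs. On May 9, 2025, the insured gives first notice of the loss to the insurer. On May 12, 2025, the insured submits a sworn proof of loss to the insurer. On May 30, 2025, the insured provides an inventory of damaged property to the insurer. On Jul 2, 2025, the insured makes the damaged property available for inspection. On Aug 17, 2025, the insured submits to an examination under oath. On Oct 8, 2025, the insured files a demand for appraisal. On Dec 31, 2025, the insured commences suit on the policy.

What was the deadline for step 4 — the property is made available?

Aug 30, 2025

The supporting inventory is provided on May 30, 2025; the 32-day hold period therefore ends Jul 1, 2025, and step 4 runs from that date. 60 days after Jul 1, 2025 is Aug 30, 2025.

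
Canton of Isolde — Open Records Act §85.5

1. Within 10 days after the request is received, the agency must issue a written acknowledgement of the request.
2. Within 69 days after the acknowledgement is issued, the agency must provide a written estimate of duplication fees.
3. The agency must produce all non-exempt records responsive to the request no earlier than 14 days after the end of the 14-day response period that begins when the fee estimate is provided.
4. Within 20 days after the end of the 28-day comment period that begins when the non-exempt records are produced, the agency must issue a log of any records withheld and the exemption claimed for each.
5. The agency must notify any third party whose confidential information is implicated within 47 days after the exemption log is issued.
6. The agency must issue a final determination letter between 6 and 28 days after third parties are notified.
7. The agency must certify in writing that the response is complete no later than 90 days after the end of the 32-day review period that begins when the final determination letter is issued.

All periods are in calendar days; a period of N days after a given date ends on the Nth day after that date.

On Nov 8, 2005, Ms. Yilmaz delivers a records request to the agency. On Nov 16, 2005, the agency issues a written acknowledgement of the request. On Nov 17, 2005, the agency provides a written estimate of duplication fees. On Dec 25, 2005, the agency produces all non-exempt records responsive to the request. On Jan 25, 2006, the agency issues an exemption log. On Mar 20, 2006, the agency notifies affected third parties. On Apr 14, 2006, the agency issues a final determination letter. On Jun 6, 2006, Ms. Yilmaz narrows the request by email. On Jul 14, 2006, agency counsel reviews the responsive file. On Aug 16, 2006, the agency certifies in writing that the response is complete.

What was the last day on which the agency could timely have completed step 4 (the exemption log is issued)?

The non-exempt records are produced on Dec 25, 2005; the 28-day comment period therefore ends Jan 22, 2006, and step 4 runs from that date. 20 days after Jan 22, 2006 is Feb 11, 2006.

Feb 11, 2006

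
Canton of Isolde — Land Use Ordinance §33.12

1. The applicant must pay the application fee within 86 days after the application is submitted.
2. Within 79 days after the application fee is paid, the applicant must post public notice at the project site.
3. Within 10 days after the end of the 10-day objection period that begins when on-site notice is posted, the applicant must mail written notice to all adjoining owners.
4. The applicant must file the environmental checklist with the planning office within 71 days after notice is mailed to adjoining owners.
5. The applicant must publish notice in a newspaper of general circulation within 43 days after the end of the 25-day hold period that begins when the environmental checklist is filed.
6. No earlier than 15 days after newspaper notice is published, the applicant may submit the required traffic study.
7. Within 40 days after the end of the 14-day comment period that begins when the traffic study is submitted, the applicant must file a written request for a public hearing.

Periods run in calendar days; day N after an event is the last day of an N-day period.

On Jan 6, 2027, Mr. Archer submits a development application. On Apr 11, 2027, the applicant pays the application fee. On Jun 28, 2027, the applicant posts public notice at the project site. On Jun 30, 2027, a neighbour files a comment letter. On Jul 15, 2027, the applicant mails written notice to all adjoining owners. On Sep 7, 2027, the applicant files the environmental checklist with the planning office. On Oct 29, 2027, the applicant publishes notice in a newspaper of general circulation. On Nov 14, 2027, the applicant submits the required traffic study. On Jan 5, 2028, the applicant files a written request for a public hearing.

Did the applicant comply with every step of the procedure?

No

Step 1 — counting 86 days from Jan 6, 2027 (when the application is submitted) gives a deadline of Apr 2, 2027; done Apr 11, 2027 — 9 days late.
The procedure was therefore not followed at step 1.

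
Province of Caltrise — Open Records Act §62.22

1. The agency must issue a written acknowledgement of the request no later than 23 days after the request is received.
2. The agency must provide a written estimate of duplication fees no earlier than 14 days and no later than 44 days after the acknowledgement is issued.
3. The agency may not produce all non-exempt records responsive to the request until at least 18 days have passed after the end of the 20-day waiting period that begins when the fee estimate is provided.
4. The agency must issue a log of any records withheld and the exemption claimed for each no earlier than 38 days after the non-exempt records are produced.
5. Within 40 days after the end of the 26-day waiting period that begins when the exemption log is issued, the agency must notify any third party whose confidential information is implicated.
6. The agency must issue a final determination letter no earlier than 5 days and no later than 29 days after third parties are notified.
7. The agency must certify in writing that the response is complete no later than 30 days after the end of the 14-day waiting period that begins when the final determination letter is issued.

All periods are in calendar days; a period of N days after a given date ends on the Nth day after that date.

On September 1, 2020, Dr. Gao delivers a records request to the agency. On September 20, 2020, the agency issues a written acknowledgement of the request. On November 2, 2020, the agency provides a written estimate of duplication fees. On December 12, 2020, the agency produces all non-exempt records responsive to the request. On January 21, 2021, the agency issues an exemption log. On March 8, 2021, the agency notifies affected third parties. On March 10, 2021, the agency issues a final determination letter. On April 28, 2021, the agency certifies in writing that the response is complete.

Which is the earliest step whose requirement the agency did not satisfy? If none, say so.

Step 6

Step 1 — counting 23 days from September 1, 2020 (when the request is received) gives a deadline of September 24, 2020; September 20, 2020 is within that limit.
Step 2 — 14 and 44 days from September 20, 2020 (when the acknowledgement is issued) are October 4, 2020 and November 3, 2020 respectively; done November 2, 2020 — within the window.
Step 3 — must wait 18 days from November 22, 2020 (end of the 20-day waiting period, which began when the fee estimate is provided on November 2, 2020), so not before December 10, 2020; done December 12, 2020, after the minimum wait.
Step 4 — must wait 38 days from December 12, 2020 (when the non-exempt records are produced), so not before January 19, 2021; January 21, 2021 is on or after that date.
Step 5 — counting 40 days from February 16, 2021 (end of the 26-day waiting period, which began when the exemption log is issued on January 21, 2021) gives a deadline of March 28, 2021; completed March 8, 2021, before the deadline.
Step 6 — 5 and 29 days from March 8, 2021 (when third parties are notified) are March 13, 2021 and April 6, 2021 respectively; March 10, 2021 is 3 days too early.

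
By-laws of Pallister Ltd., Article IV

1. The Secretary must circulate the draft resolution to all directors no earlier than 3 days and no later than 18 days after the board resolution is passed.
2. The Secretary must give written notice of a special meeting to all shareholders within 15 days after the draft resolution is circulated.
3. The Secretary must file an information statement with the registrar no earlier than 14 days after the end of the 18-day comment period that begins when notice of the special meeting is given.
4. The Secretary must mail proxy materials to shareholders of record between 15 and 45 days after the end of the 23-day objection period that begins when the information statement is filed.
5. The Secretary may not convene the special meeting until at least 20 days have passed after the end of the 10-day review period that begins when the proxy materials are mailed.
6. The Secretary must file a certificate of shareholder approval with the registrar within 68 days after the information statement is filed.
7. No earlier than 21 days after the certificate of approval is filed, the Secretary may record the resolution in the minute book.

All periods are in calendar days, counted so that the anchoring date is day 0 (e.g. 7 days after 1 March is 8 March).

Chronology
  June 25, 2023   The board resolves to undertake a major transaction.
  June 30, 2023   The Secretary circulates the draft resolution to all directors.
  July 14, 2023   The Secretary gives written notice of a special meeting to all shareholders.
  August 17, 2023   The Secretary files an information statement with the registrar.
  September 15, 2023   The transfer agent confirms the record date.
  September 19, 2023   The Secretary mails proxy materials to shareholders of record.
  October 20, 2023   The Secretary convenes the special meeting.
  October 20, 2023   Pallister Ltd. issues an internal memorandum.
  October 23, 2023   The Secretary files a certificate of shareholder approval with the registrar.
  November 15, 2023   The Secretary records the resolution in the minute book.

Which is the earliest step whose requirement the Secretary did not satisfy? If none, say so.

Step 4

Step 1 — 3 and 18 days from June 25, 2023 (when the board resolution is passed) are June 28, 2023 and July 13, 2023 respectively; done June 30, 2023 — within the window.
Step 2 — counting 15 days from June 30, 2023 (when the draft resolution is circulated) gives a deadline of July 15, 2023; done July 14, 2023 — timely.
Step 3 — must wait 14 days from August 1, 2023 (end of the 18-day comment period, which began when notice of the special meeting is given on July 14, 2023), so not before August 15, 2023; August 17, 2023 is on or after that date.
Step 4 — 15 and 45 days from September 9, 2023 (end of the 23-day objection period, which began when the information statement is filed on August 17, 2023) are September 24, 2023 and October 24, 2023 respectively; September 19, 2023 is 5 days too early.
That is the first point of non-compliance.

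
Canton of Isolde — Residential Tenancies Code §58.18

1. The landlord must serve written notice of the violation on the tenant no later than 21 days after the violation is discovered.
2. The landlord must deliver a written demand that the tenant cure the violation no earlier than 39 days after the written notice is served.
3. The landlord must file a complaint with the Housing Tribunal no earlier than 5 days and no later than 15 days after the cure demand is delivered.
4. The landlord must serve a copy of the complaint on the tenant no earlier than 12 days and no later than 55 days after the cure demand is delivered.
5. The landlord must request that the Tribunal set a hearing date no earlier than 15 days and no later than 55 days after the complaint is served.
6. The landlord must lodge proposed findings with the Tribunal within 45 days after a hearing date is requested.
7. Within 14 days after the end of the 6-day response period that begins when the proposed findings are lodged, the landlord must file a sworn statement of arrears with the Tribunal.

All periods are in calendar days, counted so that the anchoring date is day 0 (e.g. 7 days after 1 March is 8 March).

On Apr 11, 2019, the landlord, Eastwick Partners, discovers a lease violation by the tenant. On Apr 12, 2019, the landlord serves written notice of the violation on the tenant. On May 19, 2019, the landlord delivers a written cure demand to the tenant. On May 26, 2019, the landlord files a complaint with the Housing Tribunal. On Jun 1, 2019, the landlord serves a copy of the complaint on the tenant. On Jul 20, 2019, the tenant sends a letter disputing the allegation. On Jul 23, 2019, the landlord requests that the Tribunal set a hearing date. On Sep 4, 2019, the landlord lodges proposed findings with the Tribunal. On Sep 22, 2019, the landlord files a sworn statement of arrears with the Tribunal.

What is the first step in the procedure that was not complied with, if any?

Step 2

(1) due by Apr 11, 2019 + 21 days = May 2, 2019; completed Apr 12, 2019, before the deadline.
(2) permitted from Apr 12, 2019 + 39 days = May 21, 2019 onward; done May 19, 2019 — 2 days too early.
That is the first point of non-compliance.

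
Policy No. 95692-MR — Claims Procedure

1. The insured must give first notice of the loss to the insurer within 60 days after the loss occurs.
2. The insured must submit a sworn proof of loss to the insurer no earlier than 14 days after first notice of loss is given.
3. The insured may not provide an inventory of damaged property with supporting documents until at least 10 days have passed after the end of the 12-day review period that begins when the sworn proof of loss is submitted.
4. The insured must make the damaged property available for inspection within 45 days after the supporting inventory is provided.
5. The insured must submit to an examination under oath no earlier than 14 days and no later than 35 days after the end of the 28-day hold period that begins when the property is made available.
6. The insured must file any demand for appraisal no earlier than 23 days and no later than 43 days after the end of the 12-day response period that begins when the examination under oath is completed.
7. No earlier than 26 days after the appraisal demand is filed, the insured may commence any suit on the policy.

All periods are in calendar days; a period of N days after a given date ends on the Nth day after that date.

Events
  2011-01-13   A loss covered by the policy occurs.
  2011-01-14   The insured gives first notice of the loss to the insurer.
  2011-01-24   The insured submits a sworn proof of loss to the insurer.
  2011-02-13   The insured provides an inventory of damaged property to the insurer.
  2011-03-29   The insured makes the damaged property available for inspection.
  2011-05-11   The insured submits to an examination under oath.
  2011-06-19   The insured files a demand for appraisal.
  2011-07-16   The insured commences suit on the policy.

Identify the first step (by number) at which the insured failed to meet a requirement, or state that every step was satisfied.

Step 1: 60 days after 2011-01-13 (when the loss occurs) is 2011-03-14; 2011-01-14 is within that limit.
Step 2: the earliest permitted date is 14 days after 2011-01-14 (when first notice of loss is given), i.e. 2011-01-28; done 2011-01-24 — 4 days too early.
Later steps need not be reached.

Step 2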